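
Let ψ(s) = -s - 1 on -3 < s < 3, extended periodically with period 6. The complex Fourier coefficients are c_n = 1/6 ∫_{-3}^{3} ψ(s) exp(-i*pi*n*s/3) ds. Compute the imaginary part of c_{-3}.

Since ψ is real-valued, Im(c_{-3}) = -1/6 ∫_{-3}^{3} ψ(s) sin(-pi*s) ds = b_{3}/2.
Integrating by parts (boundary term plus one more integral), an antiderivative of (-s - 1) sin(-pi*s) is -s*cos(pi*s)/pi + sin(pi*s)/pi**2 - cos(pi*s)/pi; evaluating from -3 to 3: ∫_{-3}^{3} (-s - 1) sin(-pi*s) ds = (4/pi) - (-2/pi) = 6/pi.
Hence Im(c_{-3}) = (-1/6)·(6/pi) = -1/pi.

-1/pi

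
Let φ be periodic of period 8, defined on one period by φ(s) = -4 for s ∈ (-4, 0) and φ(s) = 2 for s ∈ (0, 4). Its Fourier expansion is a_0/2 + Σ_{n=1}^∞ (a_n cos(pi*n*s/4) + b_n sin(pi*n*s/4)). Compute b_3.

b_3 = 1/4 ∫_{-4}^{4} φ(s) sin(3*pi*s/4) ds.
Split the integral at the breakpoints.
Directly, an antiderivative of (-4) sin(3*pi*s/4) is 16*cos(3*pi*s/4)/(3*pi); evaluating from -4 to 0: ∫_{-4}^{0} (-4) sin(3*pi*s/4) ds = (16/(3*pi)) - (-16/(3*pi)) = 32/(3*pi).
Directly, an antiderivative of (2) sin(3*pi*s/4) is -8*cos(3*pi*s/4)/(3*pi); evaluating from 0 to 4: ∫_{0}^{4} (2) sin(3*pi*s/4) ds = (8/(3*pi)) - (-8/(3*pi)) = 16/(3*pi).
Summing the pieces and multiplying by (1/4) gives b_3 = 4/pi.

4/pi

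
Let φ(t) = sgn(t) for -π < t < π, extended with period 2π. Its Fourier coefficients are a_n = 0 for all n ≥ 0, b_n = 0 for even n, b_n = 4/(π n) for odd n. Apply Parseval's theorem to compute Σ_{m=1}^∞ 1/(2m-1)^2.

pi**2/8

Parseval: Σ b_n^2 = (1/π) ∫_{-π}^{π} φ(t)^2 dt = 2.
Only odd n contribute, with b_n^2 = 16/(π^2 n^2), so Σ_{m≥1} 1/(2m-1)^2 = π^2·(2)/16 = pi**2/8.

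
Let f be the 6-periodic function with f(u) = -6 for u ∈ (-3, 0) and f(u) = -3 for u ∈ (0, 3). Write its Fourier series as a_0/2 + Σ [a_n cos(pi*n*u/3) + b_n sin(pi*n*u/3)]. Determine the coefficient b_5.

b_5 = 1/3 ∫_{-3}^{3} f(u) sin(5*pi*u/3) du.
Split the integral at the breakpoints.
Directly, an antiderivative of (-6) sin(5*pi*u/3) is 18*cos(5*pi*u/3)/(5*pi); evaluating from -3 to 0: ∫_{-3}^{0} (-6) sin(5*pi*u/3) du = (18/(5*pi)) - (-18/(5*pi)) = 36/(5*pi).
Directly, an antiderivative of (-3) sin(5*pi*u/3) is 9*cos(5*pi*u/3)/(5*pi); evaluating from 0 to 3: ∫_{0}^{3} (-3) sin(5*pi*u/3) du = (-9/(5*pi)) - (9/(5*pi)) = -18/(5*pi).
Summing the pieces and multiplying by (1/3) gives b_5 = 6/(5*pi).

6/(5*pi)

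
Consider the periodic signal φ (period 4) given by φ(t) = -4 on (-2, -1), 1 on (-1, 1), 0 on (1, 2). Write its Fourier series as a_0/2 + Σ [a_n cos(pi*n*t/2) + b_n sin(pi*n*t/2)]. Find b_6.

-4/(3*pi)

b_6 = 1/2 ∫_{-2}^{2} φ(t) sin(3*pi*t) dt.
Split the integral at the breakpoints.
Directly, an antiderivative of (-4) sin(3*pi*t) is 4*cos(3*pi*t)/(3*pi); evaluating from -2 to -1: ∫_{-2}^{-1} (-4) sin(3*pi*t) dt = (-4/(3*pi)) - (4/(3*pi)) = -8/(3*pi).
Directly, an antiderivative of (1) sin(3*pi*t) is -cos(3*pi*t)/(3*pi); evaluating from -1 to 1: ∫_{-1}^{1} (1) sin(3*pi*t) dt = (1/(3*pi)) - (1/(3*pi)) = 0.
∫_{1}^{2} (0) sin(3*pi*t) dt = 0.
Summing the pieces and multiplying by (1/2) gives b_6 = -4/(3*pi).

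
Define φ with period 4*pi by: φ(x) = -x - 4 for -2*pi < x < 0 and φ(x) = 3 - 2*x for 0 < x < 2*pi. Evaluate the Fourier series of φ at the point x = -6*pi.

-pi - 1/2

x = -6*pi differs from x = 2*pi by -2 full period(s), and the series is 4*pi-periodic.
At x = 2*pi the one-sided limits are φ(2*pi^-) = 3 - 4*pi and φ(2*pi^+) = -4 + 2*pi.
By Dirichlet's theorem the series converges to their average, [(3 - 4*pi) + (-4 + 2*pi)]/2 = -pi - 1/2.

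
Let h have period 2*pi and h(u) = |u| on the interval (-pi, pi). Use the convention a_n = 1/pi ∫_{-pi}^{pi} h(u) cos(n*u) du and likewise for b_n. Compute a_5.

a_5 = 1/pi ∫_{-pi}^{pi} h(u) cos(5*u) du.
h is even and cos(5*u) is even, so the integrand is even and a_5 = 2/pi ∫_0^{pi} h(u) cos(5*u) du.
Integrating by parts (boundary term plus one more integral), an antiderivative of (u) cos(5*u) is u*sin(5*u)/5 + cos(5*u)/25; evaluating from 0 to pi: ∫_{0}^{pi} (u) cos(5*u) du = (-1/25) - (1/25) = -2/25.
Hence a_5 = (2/pi)·(-2/25) = -4/(25*pi).

-4/(25*pi)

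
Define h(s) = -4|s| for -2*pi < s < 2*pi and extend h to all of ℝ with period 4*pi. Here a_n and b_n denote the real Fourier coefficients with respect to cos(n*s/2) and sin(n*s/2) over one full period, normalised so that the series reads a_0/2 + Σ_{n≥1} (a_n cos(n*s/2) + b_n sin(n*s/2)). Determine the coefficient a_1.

a_1 = (1/(2*pi)) ∫_{-2*pi}^{2*pi} h(s) cos(s/2) ds.
h is even and cos(s/2) is even, so the integrand is even and a_1 = 1/pi ∫_0^{2*pi} h(s) cos(s/2) ds.
Integrating by parts (boundary term plus one more integral), an antiderivative of (-4*s) cos(s/2) is -8*s*sin(s/2) - 16*cos(s/2); evaluating from 0 to 2*pi: ∫_{0}^{2*pi} (-4*s) cos(s/2) ds = (16) - (-16) = 32.
Hence a_1 = (1/pi)·(32) = 32/pi.

32/pi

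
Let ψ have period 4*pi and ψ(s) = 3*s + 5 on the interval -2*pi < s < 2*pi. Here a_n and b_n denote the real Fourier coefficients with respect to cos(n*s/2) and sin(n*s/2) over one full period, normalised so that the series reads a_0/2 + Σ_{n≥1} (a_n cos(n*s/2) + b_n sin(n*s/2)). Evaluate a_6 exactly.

a_6 = (1/(2*pi)) ∫_{-2*pi}^{2*pi} ψ(s) cos(3*s) ds.
Integrating by parts (boundary term plus one more integral), an antiderivative of (3*s + 5) cos(3*s) is s*sin(3*s) + 5*sin(3*s)/3 + cos(3*s)/3; evaluating from -2*pi to 2*pi: ∫_{-2*pi}^{2*pi} (3*s + 5) cos(3*s) ds = (1/3) - (1/3) = 0.
Hence a_6 = (1/(2*pi))·(0) = 0.

0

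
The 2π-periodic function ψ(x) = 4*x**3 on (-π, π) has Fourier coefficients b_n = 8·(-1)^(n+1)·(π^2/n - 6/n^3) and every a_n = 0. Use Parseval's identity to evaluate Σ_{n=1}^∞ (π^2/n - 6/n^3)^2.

pi**6/14

Parseval: Σ b_n^2 = (1/π) ∫_{-π}^{π} ψ(x)^2 dx = 32*pi**6/7.
b_n^2 = 64·(π^2/n - 6/n^3)^2, so the sum equals (32*pi**6/7)/64 = pi**6/14.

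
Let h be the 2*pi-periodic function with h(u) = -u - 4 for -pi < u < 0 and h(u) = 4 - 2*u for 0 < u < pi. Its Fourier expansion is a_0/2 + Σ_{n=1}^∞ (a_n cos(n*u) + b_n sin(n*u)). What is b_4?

3/4

b_4 = 1/pi ∫_{-pi}^{pi} h(u) sin(4*u) du.
Split the integral at the breakpoints.
Integrating by parts (boundary term plus one more integral), an antiderivative of (-u - 4) sin(4*u) is u*cos(4*u)/4 - sin(4*u)/16 + cos(4*u); evaluating from -pi to 0: ∫_{-pi}^{0} (-u - 4) sin(4*u) du = (1) - (1 - pi/4) = pi/4.
Integrating by parts (boundary term plus one more integral), an antiderivative of (4 - 2*u) sin(4*u) is u*cos(4*u)/2 - sin(4*u)/8 - cos(4*u); evaluating from 0 to pi: ∫_{0}^{pi} (4 - 2*u) sin(4*u) du = (-1 + pi/2) - (-1) = pi/2.
Summing the pieces and multiplying by (1/pi) gives b_4 = 3/4.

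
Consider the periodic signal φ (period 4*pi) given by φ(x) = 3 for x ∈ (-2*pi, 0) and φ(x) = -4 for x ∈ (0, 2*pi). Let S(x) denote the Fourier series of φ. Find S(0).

At x = 0 the one-sided limits are φ(0^-) = 3 and φ(0^+) = -4.
By Dirichlet's theorem the series converges to their average, [(3) + (-4)]/2 = -1/2.

-1/2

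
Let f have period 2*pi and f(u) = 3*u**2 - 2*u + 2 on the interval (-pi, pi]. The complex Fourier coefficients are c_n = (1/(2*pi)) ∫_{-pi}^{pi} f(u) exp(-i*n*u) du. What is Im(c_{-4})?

1/2

Since f is real-valued, Im(c_{-4}) = -(1/(2*pi)) ∫_{-pi}^{pi} f(u) sin(-4*u) du = b_{4}/2.
Integrating by parts twice (tabular method), an antiderivative of (3*u**2 - 2*u + 2) sin(-4*u) is 3*u**2*cos(4*u)/4 - 3*u*sin(4*u)/8 - u*cos(4*u)/2 + sin(4*u)/8 + 13*cos(4*u)/32; evaluating from -pi to pi: ∫_{-pi}^{pi} (3*u**2 - 2*u + 2) sin(-4*u) du = (-pi/2 + 13/32 + 3*pi**2/4) - (13/32 + pi/2 + 3*pi**2/4) = -pi.
Hence Im(c_{-4}) = (-1/(2*pi))·(-pi) = 1/2.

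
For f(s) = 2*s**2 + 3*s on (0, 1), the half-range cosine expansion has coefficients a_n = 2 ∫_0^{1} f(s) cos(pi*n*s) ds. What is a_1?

a_1 = 2 ∫_0^{1} (2*s**2 + 3*s) cos(pi*s) ds.
Integrating by parts twice (tabular method), an antiderivative of (2*s**2 + 3*s) cos(pi*s) is 2*s**2*sin(pi*s)/pi + 3*s*sin(pi*s)/pi + 4*s*cos(pi*s)/pi**2 - 4*sin(pi*s)/pi**3 + 3*cos(pi*s)/pi**2; evaluating from 0 to 1: ∫_{0}^{1} (2*s**2 + 3*s) cos(pi*s) ds = (-7/pi**2) - (3/pi**2) = -10/pi**2.
Hence a_1 = 2·(-10/pi**2) = -20/pi**2.

-20/pi**2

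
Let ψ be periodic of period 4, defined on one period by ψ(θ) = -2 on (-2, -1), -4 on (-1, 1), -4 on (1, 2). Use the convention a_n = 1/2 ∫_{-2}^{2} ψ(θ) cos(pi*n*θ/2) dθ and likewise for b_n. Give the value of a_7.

2/(7*pi)

a_7 = 1/2 ∫_{-2}^{2} ψ(θ) cos(7*pi*θ/2) dθ.
Split the integral at the breakpoints.
Directly, an antiderivative of (-2) cos(7*pi*θ/2) is -4*sin(7*pi*θ/2)/(7*pi); evaluating from -2 to -1: ∫_{-2}^{-1} (-2) cos(7*pi*θ/2) dθ = (-4/(7*pi)) - (0) = -4/(7*pi).
Directly, an antiderivative of (-4) cos(7*pi*θ/2) is -8*sin(7*pi*θ/2)/(7*pi); evaluating from -1 to 1: ∫_{-1}^{1} (-4) cos(7*pi*θ/2) dθ = (8/(7*pi)) - (-8/(7*pi)) = 16/(7*pi).
Directly, an antiderivative of (-4) cos(7*pi*θ/2) is -8*sin(7*pi*θ/2)/(7*pi); evaluating from 1 to 2: ∫_{1}^{2} (-4) cos(7*pi*θ/2) dθ = (0) - (8/(7*pi)) = -8/(7*pi).
Summing the pieces and multiplying by (1/2) gives a_7 = 2/(7*pi).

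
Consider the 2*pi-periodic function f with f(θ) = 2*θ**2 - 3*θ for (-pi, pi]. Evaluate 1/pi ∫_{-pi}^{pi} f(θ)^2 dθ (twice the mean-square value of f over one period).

1/pi ∫_{-pi}^{pi} f(θ)^2 dθ = 1/pi · (pi**3*(6 + 8*pi**2/5)) = pi**2*(6 + 8*pi**2/5).

pi**2*(6 + 8*pi**2/5)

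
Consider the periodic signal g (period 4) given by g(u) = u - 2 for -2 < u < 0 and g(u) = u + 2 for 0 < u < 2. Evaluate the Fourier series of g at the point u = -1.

-3

g is continuous at u = -1 with value -3, so the series converges to -3 there.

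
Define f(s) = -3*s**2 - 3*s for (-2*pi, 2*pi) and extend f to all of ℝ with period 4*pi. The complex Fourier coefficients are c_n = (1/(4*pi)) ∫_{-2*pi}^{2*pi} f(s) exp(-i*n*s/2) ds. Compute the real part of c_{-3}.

Since f is real-valued, Re(c_{-3}) = (1/(4*pi)) ∫_{-2*pi}^{2*pi} f(s) cos(-3*s/2) ds = a_{3}/2.
Integrating by parts twice (tabular method), an antiderivative of (-3*s**2 - 3*s) cos(-3*s/2) is -2*s**2*sin(3*s/2) - 2*s*sin(3*s/2) - 8*s*cos(3*s/2)/3 + 16*sin(3*s/2)/9 - 4*cos(3*s/2)/3; evaluating from -2*pi to 2*pi: ∫_{-2*pi}^{2*pi} (-3*s**2 - 3*s) cos(-3*s/2) ds = (4/3 + 16*pi/3) - (4/3 - 16*pi/3) = 32*pi/3.
Hence Re(c_{-3}) = (1/(4*pi))·(32*pi/3) = 8/3.

8/3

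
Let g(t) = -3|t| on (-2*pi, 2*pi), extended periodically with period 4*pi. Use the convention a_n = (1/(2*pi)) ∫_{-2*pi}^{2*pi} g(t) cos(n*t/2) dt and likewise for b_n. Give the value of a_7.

a_7 = (1/(2*pi)) ∫_{-2*pi}^{2*pi} g(t) cos(7*t/2) dt.
g is even and cos(7*t/2) is even, so the integrand is even and a_7 = 1/pi ∫_0^{2*pi} g(t) cos(7*t/2) dt.
Integrating by parts (boundary term plus one more integral), an antiderivative of (-3*t) cos(7*t/2) is -6*t*sin(7*t/2)/7 - 12*cos(7*t/2)/49; evaluating from 0 to 2*pi: ∫_{0}^{2*pi} (-3*t) cos(7*t/2) dt = (12/49) - (-12/49) = 24/49.
Hence a_7 = (1/pi)·(24/49) = 24/(49*pi).

24/(49*pi)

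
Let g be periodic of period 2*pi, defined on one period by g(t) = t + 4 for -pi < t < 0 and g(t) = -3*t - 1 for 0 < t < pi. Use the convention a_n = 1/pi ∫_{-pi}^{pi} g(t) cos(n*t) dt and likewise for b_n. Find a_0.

a_0 = 1/pi ∫_{-pi}^{pi} g(t) dt = 1/pi · (pi*(3 - 2*pi)) = 3 - 2*pi.

3 - 2*pi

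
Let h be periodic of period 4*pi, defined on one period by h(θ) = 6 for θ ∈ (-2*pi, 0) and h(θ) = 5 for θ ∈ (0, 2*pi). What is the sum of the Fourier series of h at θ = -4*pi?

θ = -4*pi differs from θ = 0 by -1 full period(s), and the series is 4*pi-periodic.
At θ = 0 the one-sided limits are h(0^-) = 6 and h(0^+) = 5.
By Dirichlet's theorem the series converges to their average, [(6) + (5)]/2 = 11/2.

11/2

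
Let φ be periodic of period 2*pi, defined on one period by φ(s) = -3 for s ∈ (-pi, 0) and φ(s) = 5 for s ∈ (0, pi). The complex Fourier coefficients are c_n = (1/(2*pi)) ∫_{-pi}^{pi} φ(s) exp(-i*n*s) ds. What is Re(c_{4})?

0

Since φ is real-valued, Re(c_{4}) = (1/(2*pi)) ∫_{-pi}^{pi} φ(s) cos(4*s) ds = a_{4}/2.
Split the integral at the breakpoints.
Directly, an antiderivative of (-3) cos(4*s) is -3*sin(4*s)/4; evaluating from -pi to 0: ∫_{-pi}^{0} (-3) cos(4*s) ds = (0) - (0) = 0.
Directly, an antiderivative of (5) cos(4*s) is 5*sin(4*s)/4; evaluating from 0 to pi: ∫_{0}^{pi} (5) cos(4*s) ds = (0) - (0) = 0.
So ∫_{-pi}^{pi} φ(s) cos(4*s) ds = 0.
Hence Re(c_{4}) = (1/(2*pi))·(0) = 0.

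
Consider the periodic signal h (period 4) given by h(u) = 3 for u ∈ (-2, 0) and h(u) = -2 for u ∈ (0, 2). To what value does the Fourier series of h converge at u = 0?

1/2

At u = 0 the one-sided limits are h(0^-) = 3 and h(0^+) = -2.
By Dirichlet's theorem the series converges to their average, [(3) + (-2)]/2 = 1/2.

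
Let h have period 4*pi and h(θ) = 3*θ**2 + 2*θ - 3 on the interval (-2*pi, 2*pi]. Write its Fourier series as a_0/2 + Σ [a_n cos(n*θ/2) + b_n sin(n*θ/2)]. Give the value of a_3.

a_3 = (1/(2*pi)) ∫_{-2*pi}^{2*pi} h(θ) cos(3*θ/2) dθ.
Integrating by parts twice (tabular method), an antiderivative of (3*θ**2 + 2*θ - 3) cos(3*θ/2) is 2*θ**2*sin(3*θ/2) + 4*θ*sin(3*θ/2)/3 + 8*θ*cos(3*θ/2)/3 - 34*sin(3*θ/2)/9 + 8*cos(3*θ/2)/9; evaluating from -2*pi to 2*pi: ∫_{-2*pi}^{2*pi} (3*θ**2 + 2*θ - 3) cos(3*θ/2) dθ = (-16*pi/3 - 8/9) - (-8/9 + 16*pi/3) = -32*pi/3.
Hence a_3 = (1/(2*pi))·(-32*pi/3) = -16/3.

-16/3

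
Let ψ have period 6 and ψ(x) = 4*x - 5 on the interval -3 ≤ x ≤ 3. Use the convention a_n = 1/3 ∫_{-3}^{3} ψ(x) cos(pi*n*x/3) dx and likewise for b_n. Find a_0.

a_0 = 1/3 ∫_{-3}^{3} ψ(x) dx = 1/3 · (-30) = -10.

-10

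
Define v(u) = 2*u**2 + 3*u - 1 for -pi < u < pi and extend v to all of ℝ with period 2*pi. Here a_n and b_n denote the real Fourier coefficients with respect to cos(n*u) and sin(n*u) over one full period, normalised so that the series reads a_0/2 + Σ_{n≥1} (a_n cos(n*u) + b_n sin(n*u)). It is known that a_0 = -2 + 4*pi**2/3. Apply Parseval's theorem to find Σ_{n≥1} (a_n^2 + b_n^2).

pi**2*(6 + 32*pi**2/45)

Parseval: a_0^2/2 + Σ_{n≥1} (a_n^2+b_n^2) = 1/pi ∫_{-pi}^{pi} v(u)^2 du = 2 + 10*pi**2/3 + 8*pi**4/5.
Subtract a_0^2/2 = 2*(3 - 2*pi**2)**2/9: Σ (a_n^2+b_n^2) = pi**2*(6 + 32*pi**2/45).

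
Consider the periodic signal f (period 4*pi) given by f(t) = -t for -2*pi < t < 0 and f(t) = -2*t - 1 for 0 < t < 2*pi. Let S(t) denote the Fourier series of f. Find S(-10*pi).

-pi - 1/2

t = -10*pi differs from t = -2*pi by -2 full period(s), and the series is 4*pi-periodic.
At t = -2*pi the one-sided limits are f(-2*pi^-) = -4*pi - 1 and f(-2*pi^+) = 2*pi.
By Dirichlet's theorem the series converges to their average, [(-4*pi - 1) + (2*pi)]/2 = -pi - 1/2.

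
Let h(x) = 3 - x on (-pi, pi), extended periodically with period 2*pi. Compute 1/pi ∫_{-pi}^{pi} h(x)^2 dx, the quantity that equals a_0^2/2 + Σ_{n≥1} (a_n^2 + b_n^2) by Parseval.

1/pi ∫_{-pi}^{pi} h(x)^2 dx = 1/pi · (2*pi*(pi**2 + 27)/3) = 2*pi**2/3 + 18.

2*pi**2/3 + 18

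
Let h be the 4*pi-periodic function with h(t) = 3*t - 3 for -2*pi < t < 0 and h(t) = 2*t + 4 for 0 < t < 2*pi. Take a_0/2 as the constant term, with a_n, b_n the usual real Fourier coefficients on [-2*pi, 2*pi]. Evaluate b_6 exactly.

b_6 = (1/(2*pi)) ∫_{-2*pi}^{2*pi} h(t) sin(3*t) dt.
Split the integral at the breakpoints.
Integrating by parts (boundary term plus one more integral), an antiderivative of (3*t - 3) sin(3*t) is -t*cos(3*t) + sin(3*t)/3 + cos(3*t); evaluating from -2*pi to 0: ∫_{-2*pi}^{0} (3*t - 3) sin(3*t) dt = (1) - (1 + 2*pi) = -2*pi.
Integrating by parts (boundary term plus one more integral), an antiderivative of (2*t + 4) sin(3*t) is -2*t*cos(3*t)/3 + 2*sin(3*t)/9 - 4*cos(3*t)/3; evaluating from 0 to 2*pi: ∫_{0}^{2*pi} (2*t + 4) sin(3*t) dt = (-4*pi/3 - 4/3) - (-4/3) = -4*pi/3.
Summing the pieces and multiplying by (1/(2*pi)) gives b_6 = -5/3.

-5/3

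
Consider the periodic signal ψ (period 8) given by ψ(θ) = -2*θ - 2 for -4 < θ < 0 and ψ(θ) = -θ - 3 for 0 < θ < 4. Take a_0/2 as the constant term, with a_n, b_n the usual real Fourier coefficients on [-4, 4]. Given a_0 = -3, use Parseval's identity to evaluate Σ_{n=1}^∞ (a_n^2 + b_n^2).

187/6

Parseval: a_0^2/2 + Σ_{n≥1} (a_n^2+b_n^2) = 1/4 ∫_{-4}^{4} ψ(θ)^2 dθ = 107/3.
Subtract a_0^2/2 = 9/2: Σ (a_n^2+b_n^2) = 187/6.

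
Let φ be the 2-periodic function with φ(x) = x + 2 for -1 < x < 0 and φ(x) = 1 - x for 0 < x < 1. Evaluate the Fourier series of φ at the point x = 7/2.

x = 7/2 differs from x = -1/2 by 2 full period(s), and the series is 2-periodic.
φ is continuous at x = -1/2 with value 3/2, so the series converges to 3/2 there.

3/2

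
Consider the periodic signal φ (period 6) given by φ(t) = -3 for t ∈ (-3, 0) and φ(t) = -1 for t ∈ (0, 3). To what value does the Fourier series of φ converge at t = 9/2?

t = 9/2 differs from t = -3/2 by 1 full period(s), and the series is 6-periodic.
φ is continuous at t = -3/2 with value -3, so the series converges to -3 there.

-3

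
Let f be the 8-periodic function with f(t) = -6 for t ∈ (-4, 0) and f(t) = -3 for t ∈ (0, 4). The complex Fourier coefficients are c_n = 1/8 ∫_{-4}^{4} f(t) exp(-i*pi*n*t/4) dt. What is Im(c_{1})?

Since f is real-valued, Im(c_{1}) = -1/8 ∫_{-4}^{4} f(t) sin(pi*t/4) dt = -b_{1}/2.
Split the integral at the breakpoints.
Directly, an antiderivative of (-6) sin(pi*t/4) is 24*cos(pi*t/4)/pi; evaluating from -4 to 0: ∫_{-4}^{0} (-6) sin(pi*t/4) dt = (24/pi) - (-24/pi) = 48/pi.
Directly, an antiderivative of (-3) sin(pi*t/4) is 12*cos(pi*t/4)/pi; evaluating from 0 to 4: ∫_{0}^{4} (-3) sin(pi*t/4) dt = (-12/pi) - (12/pi) = -24/pi.
So ∫_{-4}^{4} f(t) sin(pi*t/4) dt = 24/pi.
Hence Im(c_{1}) = (-1/8)·(24/pi) = -3/pi.

-3/pi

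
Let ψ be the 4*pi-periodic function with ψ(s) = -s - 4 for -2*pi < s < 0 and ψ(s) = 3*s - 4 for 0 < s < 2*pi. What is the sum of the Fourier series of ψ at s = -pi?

ψ is continuous at s = -pi with value -4 + pi, so the series converges to -4 + pi there.

-4 + pi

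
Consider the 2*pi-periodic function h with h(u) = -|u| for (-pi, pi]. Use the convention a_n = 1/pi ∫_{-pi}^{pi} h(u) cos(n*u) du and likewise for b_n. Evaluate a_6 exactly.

0

a_6 = 1/pi ∫_{-pi}^{pi} h(u) cos(6*u) du.
h is even and cos(6*u) is even, so the integrand is even and a_6 = 2/pi ∫_0^{pi} h(u) cos(6*u) du.
Integrating by parts (boundary term plus one more integral), an antiderivative of (-u) cos(6*u) is -u*sin(6*u)/6 - cos(6*u)/36; evaluating from 0 to pi: ∫_{0}^{pi} (-u) cos(6*u) du = (-1/36) - (-1/36) = 0.
Hence a_6 = (2/pi)·(0) = 0.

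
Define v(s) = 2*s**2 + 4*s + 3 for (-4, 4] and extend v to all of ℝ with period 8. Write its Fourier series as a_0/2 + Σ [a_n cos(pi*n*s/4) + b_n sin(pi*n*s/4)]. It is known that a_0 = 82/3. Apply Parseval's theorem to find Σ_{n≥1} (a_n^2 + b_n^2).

Parseval: a_0^2/2 + Σ_{n≥1} (a_n^2+b_n^2) = 1/4 ∫_{-4}^{4} v(s)^2 ds = 10894/15.
Subtract a_0^2/2 = 3362/9: Σ (a_n^2+b_n^2) = 15872/45.

15872/45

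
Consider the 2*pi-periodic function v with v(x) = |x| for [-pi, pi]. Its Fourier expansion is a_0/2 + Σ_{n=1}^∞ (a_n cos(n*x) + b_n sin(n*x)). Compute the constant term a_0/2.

pi/2

a_0 = 1/pi ∫_{-pi}^{pi} v(x) dx = 1/pi · (pi**2) = pi.
So the constant term a_0/2 = pi/2.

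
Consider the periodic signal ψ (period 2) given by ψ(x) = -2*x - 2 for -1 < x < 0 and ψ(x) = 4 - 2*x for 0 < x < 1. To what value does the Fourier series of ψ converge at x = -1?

At x = -1 the one-sided limits are ψ(-1^-) = 2 and ψ(-1^+) = 0.
By Dirichlet's theorem the series converges to their average, [(2) + (0)]/2 = 1.

1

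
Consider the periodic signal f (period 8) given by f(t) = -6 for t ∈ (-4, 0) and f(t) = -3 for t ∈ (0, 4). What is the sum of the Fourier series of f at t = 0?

-9/2

At t = 0 the one-sided limits are f(0^-) = -6 and f(0^+) = -3.
By Dirichlet's theorem the series converges to their average, [(-6) + (-3)]/2 = -9/2.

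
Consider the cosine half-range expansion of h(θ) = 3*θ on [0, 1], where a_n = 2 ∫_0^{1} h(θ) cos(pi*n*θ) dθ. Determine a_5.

a_5 = 2 ∫_0^{1} (3*θ) cos(5*pi*θ) dθ.
Integrating by parts (boundary term plus one more integral), an antiderivative of (3*θ) cos(5*pi*θ) is 3*θ*sin(5*pi*θ)/(5*pi) + 3*cos(5*pi*θ)/(25*pi**2); evaluating from 0 to 1: ∫_{0}^{1} (3*θ) cos(5*pi*θ) dθ = (-3/(25*pi**2)) - (3/(25*pi**2)) = -6/(25*pi**2).
Hence a_5 = 2·(-6/(25*pi**2)) = -12/(25*pi**2).

-12/(25*pi**2)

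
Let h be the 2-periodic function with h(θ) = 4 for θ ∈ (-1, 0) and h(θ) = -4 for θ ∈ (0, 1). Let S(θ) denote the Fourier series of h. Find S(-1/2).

h is continuous at θ = -1/2 with value 4, so the series converges to 4 there.

4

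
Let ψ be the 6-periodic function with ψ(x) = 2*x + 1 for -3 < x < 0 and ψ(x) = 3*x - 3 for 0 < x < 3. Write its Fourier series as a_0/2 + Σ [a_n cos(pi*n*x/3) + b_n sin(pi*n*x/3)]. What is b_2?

-15/(2*pi)

b_2 = 1/3 ∫_{-3}^{3} ψ(x) sin(2*pi*x/3) dx.
Split the integral at the breakpoints.
Integrating by parts (boundary term plus one more integral), an antiderivative of (2*x + 1) sin(2*pi*x/3) is -3*x*cos(2*pi*x/3)/pi + 9*sin(2*pi*x/3)/(2*pi**2) - 3*cos(2*pi*x/3)/(2*pi); evaluating from -3 to 0: ∫_{-3}^{0} (2*x + 1) sin(2*pi*x/3) dx = (-3/(2*pi)) - (15/(2*pi)) = -9/pi.
Integrating by parts (boundary term plus one more integral), an antiderivative of (3*x - 3) sin(2*pi*x/3) is -9*x*cos(2*pi*x/3)/(2*pi) + 27*sin(2*pi*x/3)/(4*pi**2) + 9*cos(2*pi*x/3)/(2*pi); evaluating from 0 to 3: ∫_{0}^{3} (3*x - 3) sin(2*pi*x/3) dx = (-9/pi) - (9/(2*pi)) = -27/(2*pi).
Summing the pieces and multiplying by (1/3) gives b_2 = -15/(2*pi).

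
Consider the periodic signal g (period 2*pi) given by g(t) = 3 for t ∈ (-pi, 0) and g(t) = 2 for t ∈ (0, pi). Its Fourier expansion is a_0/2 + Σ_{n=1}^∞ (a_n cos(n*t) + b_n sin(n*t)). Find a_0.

a_0 = 1/pi ∫_{-pi}^{pi} g(t) dt = 1/pi · (5*pi) = 5.

5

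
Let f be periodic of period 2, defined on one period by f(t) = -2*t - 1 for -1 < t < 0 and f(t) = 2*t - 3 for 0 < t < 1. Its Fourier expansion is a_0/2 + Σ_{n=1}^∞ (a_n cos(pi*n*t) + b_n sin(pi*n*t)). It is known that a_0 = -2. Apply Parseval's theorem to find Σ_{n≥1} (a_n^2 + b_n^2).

8/3

Parseval: a_0^2/2 + Σ_{n≥1} (a_n^2+b_n^2) = ∫_{-1}^{1} f(t)^2 dt = 14/3.
Subtract a_0^2/2 = 2: Σ (a_n^2+b_n^2) = 8/3.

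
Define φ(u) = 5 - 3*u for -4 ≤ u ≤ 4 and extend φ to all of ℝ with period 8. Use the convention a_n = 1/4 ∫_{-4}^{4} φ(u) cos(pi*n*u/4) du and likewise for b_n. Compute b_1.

b_1 = 1/4 ∫_{-4}^{4} φ(u) sin(pi*u/4) du.
Integrating by parts (boundary term plus one more integral), an antiderivative of (5 - 3*u) sin(pi*u/4) is 12*u*cos(pi*u/4)/pi - 48*sin(pi*u/4)/pi**2 - 20*cos(pi*u/4)/pi; evaluating from -4 to 4: ∫_{-4}^{4} (5 - 3*u) sin(pi*u/4) du = (-28/pi) - (68/pi) = -96/pi.
Hence b_1 = (1/4)·(-96/pi) = -24/pi.

-24/pi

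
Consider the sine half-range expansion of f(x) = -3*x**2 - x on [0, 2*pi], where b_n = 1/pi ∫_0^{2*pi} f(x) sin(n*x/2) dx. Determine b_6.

b_6 = 1/pi ∫_0^{2*pi} (-3*x**2 - x) sin(3*x) dx.
Integrating by parts twice (tabular method), an antiderivative of (-3*x**2 - x) sin(3*x) is x**2*cos(3*x) - 2*x*sin(3*x)/3 + x*cos(3*x)/3 - sin(3*x)/9 - 2*cos(3*x)/9; evaluating from 0 to 2*pi: ∫_{0}^{2*pi} (-3*x**2 - x) sin(3*x) dx = (-2/9 + 2*pi/3 + 4*pi**2) - (-2/9) = 2*pi*(1 + 6*pi)/3.
Hence b_6 = (1/pi)·(2*pi*(1 + 6*pi)/3) = 2/3 + 4*pi.

2/3 + 4*pi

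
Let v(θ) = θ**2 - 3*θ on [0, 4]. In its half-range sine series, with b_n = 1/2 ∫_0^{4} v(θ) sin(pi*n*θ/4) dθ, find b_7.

b_7 = 1/2 ∫_0^{4} (θ**2 - 3*θ) sin(7*pi*θ/4) dθ.
Integrating by parts twice (tabular method), an antiderivative of (θ**2 - 3*θ) sin(7*pi*θ/4) is -4*θ**2*cos(7*pi*θ/4)/(7*pi) + 32*θ*sin(7*pi*θ/4)/(49*pi**2) + 12*θ*cos(7*pi*θ/4)/(7*pi) - 48*sin(7*pi*θ/4)/(49*pi**2) + 128*cos(7*pi*θ/4)/(343*pi**3); evaluating from 0 to 4: ∫_{0}^{4} (θ**2 - 3*θ) sin(7*pi*θ/4) dθ = (16*(-8 + 49*pi**2)/(343*pi**3)) - (128/(343*pi**3)) = 16*(-16 + 49*pi**2)/(343*pi**3).
Hence b_7 = (1/2)·(16*(-16 + 49*pi**2)/(343*pi**3)) = 8*(-16 + 49*pi**2)/(343*pi**3).

8*(-16 + 49*pi**2)/(343*pi**3)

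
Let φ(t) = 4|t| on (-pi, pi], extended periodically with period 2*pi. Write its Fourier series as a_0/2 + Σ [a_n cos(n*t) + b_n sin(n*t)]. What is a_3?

-16/(9*pi)

a_3 = 1/pi ∫_{-pi}^{pi} φ(t) cos(3*t) dt.
φ is even and cos(3*t) is even, so the integrand is even and a_3 = 2/pi ∫_0^{pi} φ(t) cos(3*t) dt.
Integrating by parts (boundary term plus one more integral), an antiderivative of (4*t) cos(3*t) is 4*t*sin(3*t)/3 + 4*cos(3*t)/9; evaluating from 0 to pi: ∫_{0}^{pi} (4*t) cos(3*t) dt = (-4/9) - (4/9) = -8/9.
Hence a_3 = (2/pi)·(-8/9) = -16/(9*pi).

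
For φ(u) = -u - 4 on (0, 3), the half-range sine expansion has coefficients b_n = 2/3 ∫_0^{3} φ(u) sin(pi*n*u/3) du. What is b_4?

3/(2*pi)

b_4 = 2/3 ∫_0^{3} (-u - 4) sin(4*pi*u/3) du.
Integrating by parts (boundary term plus one more integral), an antiderivative of (-u - 4) sin(4*pi*u/3) is 3*u*cos(4*pi*u/3)/(4*pi) - 9*sin(4*pi*u/3)/(16*pi**2) + 3*cos(4*pi*u/3)/pi; evaluating from 0 to 3: ∫_{0}^{3} (-u - 4) sin(4*pi*u/3) du = (21/(4*pi)) - (3/pi) = 9/(4*pi).
Hence b_4 = (2/3)·(9/(4*pi)) = 3/(2*pi).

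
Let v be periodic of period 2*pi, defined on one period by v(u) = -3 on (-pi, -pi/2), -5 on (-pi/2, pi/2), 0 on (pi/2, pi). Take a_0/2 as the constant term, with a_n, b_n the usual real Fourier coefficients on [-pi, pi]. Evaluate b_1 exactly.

b_1 = 1/pi ∫_{-pi}^{pi} v(u) sin(u) du.
Split the integral at the breakpoints.
Directly, an antiderivative of (-3) sin(u) is 3*cos(u); evaluating from -pi to -pi/2: ∫_{-pi}^{-pi/2} (-3) sin(u) du = (0) - (-3) = 3.
Directly, an antiderivative of (-5) sin(u) is 5*cos(u); evaluating from -pi/2 to pi/2: ∫_{-pi/2}^{pi/2} (-5) sin(u) du = (0) - (0) = 0.
∫_{pi/2}^{pi} (0) sin(u) du = 0.
Summing the pieces and multiplying by (1/pi) gives b_1 = 3/pi.

3/pi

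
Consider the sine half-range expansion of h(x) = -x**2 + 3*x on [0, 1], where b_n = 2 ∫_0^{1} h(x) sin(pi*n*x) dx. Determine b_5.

4*(2 + 25*pi**2)/(125*pi**3)

b_5 = 2 ∫_0^{1} (-x**2 + 3*x) sin(5*pi*x) dx.
Integrating by parts twice (tabular method), an antiderivative of (-x**2 + 3*x) sin(5*pi*x) is x**2*cos(5*pi*x)/(5*pi) - 2*x*sin(5*pi*x)/(25*pi**2) - 3*x*cos(5*pi*x)/(5*pi) + 3*sin(5*pi*x)/(25*pi**2) - 2*cos(5*pi*x)/(125*pi**3); evaluating from 0 to 1: ∫_{0}^{1} (-x**2 + 3*x) sin(5*pi*x) dx = (2*(1 + 25*pi**2)/(125*pi**3)) - (-2/(125*pi**3)) = 2*(2 + 25*pi**2)/(125*pi**3).
Hence b_5 = 2·(2*(2 + 25*pi**2)/(125*pi**3)) = 4*(2 + 25*pi**2)/(125*pi**3).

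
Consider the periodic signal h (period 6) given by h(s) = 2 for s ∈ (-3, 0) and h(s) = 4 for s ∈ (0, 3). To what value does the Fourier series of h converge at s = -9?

s = -9 differs from s = 3 by -2 full period(s), and the series is 6-periodic.
At s = 3 the one-sided limits are h(3^-) = 4 and h(3^+) = 2.
By Dirichlet's theorem the series converges to their average, [(4) + (2)]/2 = 3.

3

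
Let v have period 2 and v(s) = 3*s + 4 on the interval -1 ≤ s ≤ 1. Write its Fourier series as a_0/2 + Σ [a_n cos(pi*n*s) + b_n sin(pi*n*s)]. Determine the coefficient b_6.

-1/pi

b_6 = ∫_{-1}^{1} v(s) sin(6*pi*s) ds.
Integrating by parts (boundary term plus one more integral), an antiderivative of (3*s + 4) sin(6*pi*s) is -s*cos(6*pi*s)/(2*pi) + sin(6*pi*s)/(12*pi**2) - 2*cos(6*pi*s)/(3*pi); evaluating from -1 to 1: ∫_{-1}^{1} (3*s + 4) sin(6*pi*s) ds = (-7/(6*pi)) - (-1/(6*pi)) = -1/pi.
Hence b_6 = -1/pi.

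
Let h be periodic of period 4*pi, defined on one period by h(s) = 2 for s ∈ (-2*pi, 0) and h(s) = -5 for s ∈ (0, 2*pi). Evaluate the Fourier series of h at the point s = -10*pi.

s = -10*pi differs from s = -2*pi by -2 full period(s), and the series is 4*pi-periodic.
At s = -2*pi the one-sided limits are h(-2*pi^-) = -5 and h(-2*pi^+) = 2.
By Dirichlet's theorem the series converges to their average, [(-5) + (2)]/2 = -3/2.

-3/2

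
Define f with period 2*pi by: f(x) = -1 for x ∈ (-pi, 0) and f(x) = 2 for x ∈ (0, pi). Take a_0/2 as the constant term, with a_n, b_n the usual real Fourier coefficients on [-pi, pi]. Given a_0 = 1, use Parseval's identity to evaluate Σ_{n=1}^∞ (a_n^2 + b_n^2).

9/2

Parseval: a_0^2/2 + Σ_{n≥1} (a_n^2+b_n^2) = 1/pi ∫_{-pi}^{pi} f(x)^2 dx = 5.
Subtract a_0^2/2 = 1/2: Σ (a_n^2+b_n^2) = 9/2.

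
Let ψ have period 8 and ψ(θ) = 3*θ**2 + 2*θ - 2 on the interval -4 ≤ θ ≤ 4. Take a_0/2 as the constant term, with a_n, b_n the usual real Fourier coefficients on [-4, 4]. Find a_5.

a_5 = 1/4 ∫_{-4}^{4} ψ(θ) cos(5*pi*θ/4) dθ.
Integrating by parts twice (tabular method), an antiderivative of (3*θ**2 + 2*θ - 2) cos(5*pi*θ/4) is 12*θ**2*sin(5*pi*θ/4)/(5*pi) + 8*θ*sin(5*pi*θ/4)/(5*pi) + 96*θ*cos(5*pi*θ/4)/(25*pi**2) - 8*sin(5*pi*θ/4)/(5*pi) - 384*sin(5*pi*θ/4)/(125*pi**3) + 32*cos(5*pi*θ/4)/(25*pi**2); evaluating from -4 to 4: ∫_{-4}^{4} (3*θ**2 + 2*θ - 2) cos(5*pi*θ/4) dθ = (-416/(25*pi**2)) - (352/(25*pi**2)) = -768/(25*pi**2).
Hence a_5 = (1/4)·(-768/(25*pi**2)) = -192/(25*pi**2).

-192/(25*pi**2)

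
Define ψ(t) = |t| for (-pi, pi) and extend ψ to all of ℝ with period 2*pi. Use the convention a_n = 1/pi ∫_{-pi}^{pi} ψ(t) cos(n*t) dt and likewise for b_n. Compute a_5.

-4/(25*pi)

a_5 = 1/pi ∫_{-pi}^{pi} ψ(t) cos(5*t) dt.
ψ is even and cos(5*t) is even, so the integrand is even and a_5 = 2/pi ∫_0^{pi} ψ(t) cos(5*t) dt.
Integrating by parts (boundary term plus one more integral), an antiderivative of (t) cos(5*t) is t*sin(5*t)/5 + cos(5*t)/25; evaluating from 0 to pi: ∫_{0}^{pi} (t) cos(5*t) dt = (-1/25) - (1/25) = -2/25.
Hence a_5 = (2/pi)·(-2/25) = -4/(25*pi).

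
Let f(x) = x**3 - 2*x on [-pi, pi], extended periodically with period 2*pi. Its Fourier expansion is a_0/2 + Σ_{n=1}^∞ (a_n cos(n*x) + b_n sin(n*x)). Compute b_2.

b_2 = 1/pi ∫_{-pi}^{pi} f(x) sin(2*x) dx.
f is odd and sin(2*x) is odd, so the integrand is even and b_2 = 2/pi ∫_0^{pi} f(x) sin(2*x) dx.
Integrating by parts three times (tabular method), an antiderivative of (x**3 - 2*x) sin(2*x) is -x**3*cos(2*x)/2 + 3*x**2*sin(2*x)/4 + 7*x*cos(2*x)/4 - 7*sin(2*x)/8; evaluating from 0 to pi: ∫_{0}^{pi} (x**3 - 2*x) sin(2*x) dx = (pi*(7 - 2*pi**2)/4) - (0) = pi*(7 - 2*pi**2)/4.
Hence b_2 = (2/pi)·(pi*(7 - 2*pi**2)/4) = 7/2 - pi**2.

7/2 - pi**2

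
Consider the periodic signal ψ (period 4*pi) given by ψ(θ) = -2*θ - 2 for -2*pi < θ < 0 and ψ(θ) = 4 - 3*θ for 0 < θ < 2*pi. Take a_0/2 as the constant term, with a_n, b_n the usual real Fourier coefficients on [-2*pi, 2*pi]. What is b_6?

5/3

b_6 = (1/(2*pi)) ∫_{-2*pi}^{2*pi} ψ(θ) sin(3*θ) dθ.
Split the integral at the breakpoints.
Integrating by parts (boundary term plus one more integral), an antiderivative of (-2*θ - 2) sin(3*θ) is 2*θ*cos(3*θ)/3 - 2*sin(3*θ)/9 + 2*cos(3*θ)/3; evaluating from -2*pi to 0: ∫_{-2*pi}^{0} (-2*θ - 2) sin(3*θ) dθ = (2/3) - (2/3 - 4*pi/3) = 4*pi/3.
Integrating by parts (boundary term plus one more integral), an antiderivative of (4 - 3*θ) sin(3*θ) is θ*cos(3*θ) - sin(3*θ)/3 - 4*cos(3*θ)/3; evaluating from 0 to 2*pi: ∫_{0}^{2*pi} (4 - 3*θ) sin(3*θ) dθ = (-4/3 + 2*pi) - (-4/3) = 2*pi.
Summing the pieces and multiplying by (1/(2*pi)) gives b_6 = 5/3.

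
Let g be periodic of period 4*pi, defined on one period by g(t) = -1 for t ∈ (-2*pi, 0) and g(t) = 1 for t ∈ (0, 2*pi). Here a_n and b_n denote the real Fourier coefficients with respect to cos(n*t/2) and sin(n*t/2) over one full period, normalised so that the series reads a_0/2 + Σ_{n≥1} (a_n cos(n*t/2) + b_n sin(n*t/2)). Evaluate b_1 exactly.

b_1 = (1/(2*pi)) ∫_{-2*pi}^{2*pi} g(t) sin(t/2) dt.
g is odd and sin(t/2) is odd, so the integrand is even and b_1 = 1/pi ∫_0^{2*pi} g(t) sin(t/2) dt.
Directly, an antiderivative of (1) sin(t/2) is -2*cos(t/2); evaluating from 0 to 2*pi: ∫_{0}^{2*pi} (1) sin(t/2) dt = (2) - (-2) = 4.
Hence b_1 = (1/pi)·(4) = 4/pi.

4/pi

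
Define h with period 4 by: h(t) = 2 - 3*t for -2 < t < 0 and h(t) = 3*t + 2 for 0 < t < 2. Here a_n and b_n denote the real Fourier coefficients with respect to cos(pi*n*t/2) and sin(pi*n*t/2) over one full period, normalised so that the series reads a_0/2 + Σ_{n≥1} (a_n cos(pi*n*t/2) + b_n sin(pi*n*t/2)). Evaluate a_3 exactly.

-8/(3*pi**2)

a_3 = 1/2 ∫_{-2}^{2} h(t) cos(3*pi*t/2) dt.
h is even and cos(3*pi*t/2) is even, so the integrand is even and a_3 = ∫_0^{2} h(t) cos(3*pi*t/2) dt.
Integrating by parts (boundary term plus one more integral), an antiderivative of (3*t + 2) cos(3*pi*t/2) is 2*t*sin(3*pi*t/2)/pi + 4*sin(3*pi*t/2)/(3*pi) + 4*cos(3*pi*t/2)/(3*pi**2); evaluating from 0 to 2: ∫_{0}^{2} (3*t + 2) cos(3*pi*t/2) dt = (-4/(3*pi**2)) - (4/(3*pi**2)) = -8/(3*pi**2).
Hence a_3 = -8/(3*pi**2).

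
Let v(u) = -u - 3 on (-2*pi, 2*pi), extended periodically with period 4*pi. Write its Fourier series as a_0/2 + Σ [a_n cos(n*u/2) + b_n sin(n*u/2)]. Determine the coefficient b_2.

b_2 = (1/(2*pi)) ∫_{-2*pi}^{2*pi} v(u) sin(u) du.
Integrating by parts (boundary term plus one more integral), an antiderivative of (-u - 3) sin(u) is u*cos(u) - sin(u) + 3*cos(u); evaluating from -2*pi to 2*pi: ∫_{-2*pi}^{2*pi} (-u - 3) sin(u) du = (3 + 2*pi) - (3 - 2*pi) = 4*pi.
Hence b_2 = (1/(2*pi))·(4*pi) = 2.

2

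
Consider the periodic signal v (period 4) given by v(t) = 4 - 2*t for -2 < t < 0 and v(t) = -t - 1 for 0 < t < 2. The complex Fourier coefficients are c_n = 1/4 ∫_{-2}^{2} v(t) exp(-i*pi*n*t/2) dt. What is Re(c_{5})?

Since v is real-valued, Re(c_{5}) = 1/4 ∫_{-2}^{2} v(t) cos(5*pi*t/2) dt = a_{5}/2.
Split the integral at the breakpoints.
Integrating by parts (boundary term plus one more integral), an antiderivative of (4 - 2*t) cos(5*pi*t/2) is -4*t*sin(5*pi*t/2)/(5*pi) + 8*sin(5*pi*t/2)/(5*pi) - 8*cos(5*pi*t/2)/(25*pi**2); evaluating from -2 to 0: ∫_{-2}^{0} (4 - 2*t) cos(5*pi*t/2) dt = (-8/(25*pi**2)) - (8/(25*pi**2)) = -16/(25*pi**2).
Integrating by parts (boundary term plus one more integral), an antiderivative of (-t - 1) cos(5*pi*t/2) is -2*t*sin(5*pi*t/2)/(5*pi) - 2*sin(5*pi*t/2)/(5*pi) - 4*cos(5*pi*t/2)/(25*pi**2); evaluating from 0 to 2: ∫_{0}^{2} (-t - 1) cos(5*pi*t/2) dt = (4/(25*pi**2)) - (-4/(25*pi**2)) = 8/(25*pi**2).
So ∫_{-2}^{2} v(t) cos(5*pi*t/2) dt = -8/(25*pi**2).
Hence Re(c_{5}) = (1/4)·(-8/(25*pi**2)) = -2/(25*pi**2).

-2/(25*pi**2)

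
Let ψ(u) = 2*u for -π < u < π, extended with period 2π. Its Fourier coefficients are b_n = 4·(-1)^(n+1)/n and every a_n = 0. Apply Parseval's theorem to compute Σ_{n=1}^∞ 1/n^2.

pi**2/6

Parseval: Σ b_n^2 = (1/π) ∫_{-π}^{π} ψ(u)^2 du = 8*pi**2/3.
Σ b_n^2 = Σ 16/n^2, so Σ 1/n^2 = (8*pi**2/3)/16 = pi**2/6.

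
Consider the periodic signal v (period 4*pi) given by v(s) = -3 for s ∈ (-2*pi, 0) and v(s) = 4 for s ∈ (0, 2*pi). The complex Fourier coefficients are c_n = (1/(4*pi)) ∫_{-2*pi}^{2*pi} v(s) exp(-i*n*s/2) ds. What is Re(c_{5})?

0

Since v is real-valued, Re(c_{5}) = (1/(4*pi)) ∫_{-2*pi}^{2*pi} v(s) cos(5*s/2) ds = a_{5}/2.
Split the integral at the breakpoints.
Directly, an antiderivative of (-3) cos(5*s/2) is -6*sin(5*s/2)/5; evaluating from -2*pi to 0: ∫_{-2*pi}^{0} (-3) cos(5*s/2) ds = (0) - (0) = 0.
Directly, an antiderivative of (4) cos(5*s/2) is 8*sin(5*s/2)/5; evaluating from 0 to 2*pi: ∫_{0}^{2*pi} (4) cos(5*s/2) ds = (0) - (0) = 0.
So ∫_{-2*pi}^{2*pi} v(s) cos(5*s/2) ds = 0.
Hence Re(c_{5}) = (1/(4*pi))·(0) = 0.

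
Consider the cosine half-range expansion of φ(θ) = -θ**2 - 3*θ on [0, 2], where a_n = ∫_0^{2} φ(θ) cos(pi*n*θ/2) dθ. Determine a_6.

a_6 = ∫_0^{2} (-θ**2 - 3*θ) cos(3*pi*θ) dθ.
Integrating by parts twice (tabular method), an antiderivative of (-θ**2 - 3*θ) cos(3*pi*θ) is -θ**2*sin(3*pi*θ)/(3*pi) - θ*sin(3*pi*θ)/pi - 2*θ*cos(3*pi*θ)/(9*pi**2) + 2*sin(3*pi*θ)/(27*pi**3) - cos(3*pi*θ)/(3*pi**2); evaluating from 0 to 2: ∫_{0}^{2} (-θ**2 - 3*θ) cos(3*pi*θ) dθ = (-7/(9*pi**2)) - (-1/(3*pi**2)) = -4/(9*pi**2).
Hence a_6 = -4/(9*pi**2).

-4/(9*pi**2)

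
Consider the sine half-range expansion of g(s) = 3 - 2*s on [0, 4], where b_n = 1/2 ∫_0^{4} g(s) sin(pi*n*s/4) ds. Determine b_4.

4/pi

b_4 = 1/2 ∫_0^{4} (3 - 2*s) sin(pi*s) ds.
Integrating by parts (boundary term plus one more integral), an antiderivative of (3 - 2*s) sin(pi*s) is 2*s*cos(pi*s)/pi - 2*sin(pi*s)/pi**2 - 3*cos(pi*s)/pi; evaluating from 0 to 4: ∫_{0}^{4} (3 - 2*s) sin(pi*s) ds = (5/pi) - (-3/pi) = 8/pi.
Hence b_4 = (1/2)·(8/pi) = 4/pi.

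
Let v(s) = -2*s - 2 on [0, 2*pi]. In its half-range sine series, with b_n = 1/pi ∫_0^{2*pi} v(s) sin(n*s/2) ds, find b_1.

-8 - 8/pi

b_1 = 1/pi ∫_0^{2*pi} (-2*s - 2) sin(s/2) ds.
Integrating by parts (boundary term plus one more integral), an antiderivative of (-2*s - 2) sin(s/2) is 4*s*cos(s/2) - 8*sin(s/2) + 4*cos(s/2); evaluating from 0 to 2*pi: ∫_{0}^{2*pi} (-2*s - 2) sin(s/2) ds = (-8*pi - 4) - (4) = -8*pi - 8.
Hence b_1 = (1/pi)·(-8*pi - 8) = -8 - 8/pi.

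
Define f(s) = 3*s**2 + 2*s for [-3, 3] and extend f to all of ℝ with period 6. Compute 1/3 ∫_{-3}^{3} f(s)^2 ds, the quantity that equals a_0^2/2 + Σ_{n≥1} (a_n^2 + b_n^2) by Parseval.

1578/5

1/3 ∫_{-3}^{3} f(s)^2 ds = 1/3 · (4734/5) = 1578/5.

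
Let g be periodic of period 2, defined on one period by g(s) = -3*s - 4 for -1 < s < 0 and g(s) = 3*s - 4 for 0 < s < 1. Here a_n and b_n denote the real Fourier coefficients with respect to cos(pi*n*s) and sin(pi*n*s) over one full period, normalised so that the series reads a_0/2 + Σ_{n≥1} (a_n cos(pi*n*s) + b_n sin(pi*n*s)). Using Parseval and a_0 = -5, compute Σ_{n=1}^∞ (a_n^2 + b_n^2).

3/2

Parseval: a_0^2/2 + Σ_{n≥1} (a_n^2+b_n^2) = ∫_{-1}^{1} g(s)^2 ds = 14.
Subtract a_0^2/2 = 25/2: Σ (a_n^2+b_n^2) = 3/2.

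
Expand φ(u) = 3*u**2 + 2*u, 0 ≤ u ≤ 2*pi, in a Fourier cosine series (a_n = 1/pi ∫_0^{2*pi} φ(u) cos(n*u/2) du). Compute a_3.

16*(-3*pi - 1)/(9*pi)

a_3 = 1/pi ∫_0^{2*pi} (3*u**2 + 2*u) cos(3*u/2) du.
Integrating by parts twice (tabular method), an antiderivative of (3*u**2 + 2*u) cos(3*u/2) is 2*u**2*sin(3*u/2) + 4*u*sin(3*u/2)/3 + 8*u*cos(3*u/2)/3 - 16*sin(3*u/2)/9 + 8*cos(3*u/2)/9; evaluating from 0 to 2*pi: ∫_{0}^{2*pi} (3*u**2 + 2*u) cos(3*u/2) du = (-16*pi/3 - 8/9) - (8/9) = -16*pi/3 - 16/9.
Hence a_3 = (1/pi)·(-16*pi/3 - 16/9) = 16*(-3*pi - 1)/(9*pi).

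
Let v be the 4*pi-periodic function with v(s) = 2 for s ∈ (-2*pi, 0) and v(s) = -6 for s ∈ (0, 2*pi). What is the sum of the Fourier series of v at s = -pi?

v is continuous at s = -pi with value 2, so the series converges to 2 there.

2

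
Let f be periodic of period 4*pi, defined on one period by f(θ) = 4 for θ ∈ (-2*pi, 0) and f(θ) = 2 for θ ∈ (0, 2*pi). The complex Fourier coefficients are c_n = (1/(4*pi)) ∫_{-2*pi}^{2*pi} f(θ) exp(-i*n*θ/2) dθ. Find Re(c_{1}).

0

Since f is real-valued, Re(c_{1}) = (1/(4*pi)) ∫_{-2*pi}^{2*pi} f(θ) cos(θ/2) dθ = a_{1}/2.
Split the integral at the breakpoints.
Directly, an antiderivative of (4) cos(θ/2) is 8*sin(θ/2); evaluating from -2*pi to 0: ∫_{-2*pi}^{0} (4) cos(θ/2) dθ = (0) - (0) = 0.
Directly, an antiderivative of (2) cos(θ/2) is 4*sin(θ/2); evaluating from 0 to 2*pi: ∫_{0}^{2*pi} (2) cos(θ/2) dθ = (0) - (0) = 0.
So ∫_{-2*pi}^{2*pi} f(θ) cos(θ/2) dθ = 0.
Hence Re(c_{1}) = (1/(4*pi))·(0) = 0.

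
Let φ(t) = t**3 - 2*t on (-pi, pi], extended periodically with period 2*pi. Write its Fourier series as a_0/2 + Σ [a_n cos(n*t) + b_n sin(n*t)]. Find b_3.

-16/9 + 2*pi**2/3

b_3 = 1/pi ∫_{-pi}^{pi} φ(t) sin(3*t) dt.
φ is odd and sin(3*t) is odd, so the integrand is even and b_3 = 2/pi ∫_0^{pi} φ(t) sin(3*t) dt.
Integrating by parts three times (tabular method), an antiderivative of (t**3 - 2*t) sin(3*t) is -t**3*cos(3*t)/3 + t**2*sin(3*t)/3 + 8*t*cos(3*t)/9 - 8*sin(3*t)/27; evaluating from 0 to pi: ∫_{0}^{pi} (t**3 - 2*t) sin(3*t) dt = (pi*(-8 + 3*pi**2)/9) - (0) = pi*(-8 + 3*pi**2)/9.
Hence b_3 = (2/pi)·(pi*(-8 + 3*pi**2)/9) = -16/9 + 2*pi**2/3.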